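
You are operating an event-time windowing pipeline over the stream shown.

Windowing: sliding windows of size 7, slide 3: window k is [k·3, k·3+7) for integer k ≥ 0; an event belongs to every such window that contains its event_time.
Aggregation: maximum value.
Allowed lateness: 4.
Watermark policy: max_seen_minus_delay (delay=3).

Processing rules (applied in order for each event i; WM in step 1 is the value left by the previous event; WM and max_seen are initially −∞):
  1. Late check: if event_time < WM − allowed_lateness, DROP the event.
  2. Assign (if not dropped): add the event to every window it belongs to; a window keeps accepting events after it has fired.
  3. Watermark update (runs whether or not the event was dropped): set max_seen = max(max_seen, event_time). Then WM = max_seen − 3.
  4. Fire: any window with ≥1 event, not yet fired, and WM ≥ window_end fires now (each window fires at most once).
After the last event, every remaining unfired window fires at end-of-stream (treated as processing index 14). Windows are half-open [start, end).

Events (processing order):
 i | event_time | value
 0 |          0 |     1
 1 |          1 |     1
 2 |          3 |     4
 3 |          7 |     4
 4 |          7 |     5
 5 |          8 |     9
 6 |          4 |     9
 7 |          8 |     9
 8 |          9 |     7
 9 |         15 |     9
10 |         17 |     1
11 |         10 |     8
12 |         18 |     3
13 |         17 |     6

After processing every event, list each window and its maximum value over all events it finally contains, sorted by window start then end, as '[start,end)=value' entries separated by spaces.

i=0 t=0 v=1: → [0,7); WM=-3
i=1 t=1 v=1: → [0,7); WM=-2
i=2 t=3 v=4: → [3,10),[0,7); WM=0
i=3 t=7 v=4: → [6,13),[3,10); WM=4
i=4 t=7 v=5: → [6,13),[3,10); WM=4
i=5 t=8 v=9: → [6,13),[3,10); WM=5
i=6 t=4 v=9: → [3,10),[0,7); WM=5
i=7 t=8 v=9: → [6,13),[3,10); WM=5
i=8 t=9 v=7: → [9,16),[6,13),[3,10); WM=6
i=9 t=15 v=9: → [15,22),[12,19),[9,16); WM=12; [0,7) fires=9 [3,10) fires=9
i=10 t=17 v=1: → [15,22),[12,19); WM=14; [6,13) fires=9
i=11 t=10 v=8: → [9,16),[6,13); WM=14
i=12 t=18 v=3: → [18,25),[15,22),[12,19); WM=15
i=13 t=17 v=6: → [15,22),[12,19); WM=15

[0,7)=9 [3,10)=9 [6,13)=9 [9,16)=9 [12,19)=9 [15,22)=9 [18,25)=3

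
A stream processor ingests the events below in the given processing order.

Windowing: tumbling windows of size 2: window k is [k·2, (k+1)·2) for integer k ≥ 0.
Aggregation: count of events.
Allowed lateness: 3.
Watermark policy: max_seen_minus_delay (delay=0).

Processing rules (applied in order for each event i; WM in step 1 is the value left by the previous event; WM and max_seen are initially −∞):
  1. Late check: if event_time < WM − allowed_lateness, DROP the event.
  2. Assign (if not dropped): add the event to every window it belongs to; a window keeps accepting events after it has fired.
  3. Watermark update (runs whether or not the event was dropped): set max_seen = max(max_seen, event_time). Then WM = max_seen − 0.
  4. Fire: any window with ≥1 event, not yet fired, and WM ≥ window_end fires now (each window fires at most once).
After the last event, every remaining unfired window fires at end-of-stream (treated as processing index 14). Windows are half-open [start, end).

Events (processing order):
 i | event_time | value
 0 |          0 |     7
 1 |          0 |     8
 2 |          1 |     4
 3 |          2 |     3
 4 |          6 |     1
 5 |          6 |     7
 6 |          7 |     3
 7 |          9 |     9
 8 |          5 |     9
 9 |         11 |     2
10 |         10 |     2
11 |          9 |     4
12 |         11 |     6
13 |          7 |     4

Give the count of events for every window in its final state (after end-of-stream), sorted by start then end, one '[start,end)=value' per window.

i=0 t=0 v=7: → [0,2); WM=0
i=1 t=0 v=8: → [0,2); WM=0
i=2 t=1 v=4: → [0,2); WM=1
i=3 t=2 v=3: → [2,4); WM=2; [0,2) fires=3
i=4 t=6 v=1: → [6,8); WM=6; [2,4) fires=1
i=5 t=6 v=7: → [6,8); WM=6
i=6 t=7 v=3: → [6,8); WM=7
i=7 t=9 v=9: → [8,10); WM=9; [6,8) fires=3
i=8 t=5 v=9: DROP (t<9-3); WM=9
i=9 t=11 v=2: → [10,12); WM=11; [8,10) fires=1
i=10 t=10 v=2: → [10,12); WM=11
i=11 t=9 v=4: → [8,10); WM=11
i=12 t=11 v=6: → [10,12); WM=11
i=13 t=7 v=4: DROP (t<11-3); WM=11

[0,2)=3 [2,4)=1 [6,8)=3 [8,10)=2 [10,12)=3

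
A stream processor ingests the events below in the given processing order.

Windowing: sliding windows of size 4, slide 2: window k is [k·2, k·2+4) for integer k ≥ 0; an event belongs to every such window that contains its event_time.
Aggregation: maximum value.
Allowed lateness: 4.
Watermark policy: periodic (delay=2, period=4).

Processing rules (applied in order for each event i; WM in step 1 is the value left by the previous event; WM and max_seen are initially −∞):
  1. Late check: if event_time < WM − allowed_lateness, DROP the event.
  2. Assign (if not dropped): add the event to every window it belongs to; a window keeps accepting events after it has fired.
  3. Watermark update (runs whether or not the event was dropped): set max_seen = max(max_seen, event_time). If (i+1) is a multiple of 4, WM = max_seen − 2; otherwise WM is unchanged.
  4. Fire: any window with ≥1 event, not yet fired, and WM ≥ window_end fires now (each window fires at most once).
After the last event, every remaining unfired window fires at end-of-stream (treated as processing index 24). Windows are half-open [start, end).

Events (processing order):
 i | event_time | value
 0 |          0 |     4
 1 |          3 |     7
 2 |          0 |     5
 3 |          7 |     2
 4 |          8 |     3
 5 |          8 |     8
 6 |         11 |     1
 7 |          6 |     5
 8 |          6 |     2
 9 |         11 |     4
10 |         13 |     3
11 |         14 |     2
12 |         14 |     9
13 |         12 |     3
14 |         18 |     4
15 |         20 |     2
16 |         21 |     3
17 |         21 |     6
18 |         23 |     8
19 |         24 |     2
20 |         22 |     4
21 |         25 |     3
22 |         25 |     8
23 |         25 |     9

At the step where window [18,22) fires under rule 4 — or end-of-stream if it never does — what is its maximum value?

6

i=0 t=0 v=4: → [0,4); WM=−∞
i=1 t=3 v=7: → [2,6),[0,4); WM=−∞
i=2 t=0 v=5: → [0,4); WM=−∞
i=3 t=7 v=2: → [6,10),[4,8); WM=5; [0,4) fires=7
i=4 t=8 v=3: → [8,12),[6,10); WM=5
i=5 t=8 v=8: → [8,12),[6,10); WM=5
i=6 t=11 v=1: → [10,14),[8,12); WM=5
i=7 t=6 v=5: → [6,10),[4,8); WM=9; [2,6) fires=7 [4,8) fires=5
i=8 t=6 v=2: → [6,10),[4,8); WM=9
i=9 t=11 v=4: → [10,14),[8,12); WM=9
i=10 t=13 v=3: → [12,16),[10,14); WM=9
i=11 t=14 v=2: → [14,18),[12,16); WM=12; [6,10) fires=8 [8,12) fires=8
i=12 t=14 v=9: → [14,18),[12,16); WM=12
i=13 t=12 v=3: → [12,16),[10,14); WM=12
i=14 t=18 v=4: → [18,22),[16,20); WM=12
i=15 t=20 v=2: → [20,24),[18,22); WM=18; [10,14) fires=4 [12,16) fires=9 [14,18) fires=9
i=16 t=21 v=3: → [20,24),[18,22); WM=18
i=17 t=21 v=6: → [20,24),[18,22); WM=18
i=18 t=23 v=8: → [22,26),[20,24); WM=18
i=19 t=24 v=2: → [24,28),[22,26); WM=22; [16,20) fires=4 [18,22) fires=6
i=20 t=22 v=4: → [22,26),[20,24); WM=22
i=21 t=25 v=3: → [24,28),[22,26); WM=22
i=22 t=25 v=8: → [24,28),[22,26); WM=22
i=23 t=25 v=9: → [24,28),[22,26); WM=23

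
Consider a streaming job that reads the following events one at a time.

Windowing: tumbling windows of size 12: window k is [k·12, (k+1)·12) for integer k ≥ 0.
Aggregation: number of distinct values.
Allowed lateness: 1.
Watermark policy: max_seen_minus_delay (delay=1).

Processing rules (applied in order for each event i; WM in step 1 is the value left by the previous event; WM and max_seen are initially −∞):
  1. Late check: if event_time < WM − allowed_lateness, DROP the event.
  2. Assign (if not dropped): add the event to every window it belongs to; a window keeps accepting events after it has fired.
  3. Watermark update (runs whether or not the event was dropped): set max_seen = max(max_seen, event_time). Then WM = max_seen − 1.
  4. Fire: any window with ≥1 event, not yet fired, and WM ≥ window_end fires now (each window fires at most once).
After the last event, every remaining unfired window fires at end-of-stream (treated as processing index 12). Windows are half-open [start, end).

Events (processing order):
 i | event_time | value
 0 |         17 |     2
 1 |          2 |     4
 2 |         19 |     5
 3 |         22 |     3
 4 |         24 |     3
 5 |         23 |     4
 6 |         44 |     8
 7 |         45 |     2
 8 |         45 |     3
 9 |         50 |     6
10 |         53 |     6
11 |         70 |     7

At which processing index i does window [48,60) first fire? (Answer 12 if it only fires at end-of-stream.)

11

i=0 t=17 v=2: → [12,24); WM=16
i=1 t=2 v=4: DROP (t<16-1); WM=16
i=2 t=19 v=5: → [12,24); WM=18
i=3 t=22 v=3: → [12,24); WM=21
i=4 t=24 v=3: → [24,36); WM=23
i=5 t=23 v=4: → [12,24); WM=23
i=6 t=44 v=8: → [36,48); WM=43; [12,24) fires=4 [24,36) fires=1
i=7 t=45 v=2: → [36,48); WM=44
i=8 t=45 v=3: → [36,48); WM=44
i=9 t=50 v=6: → [48,60); WM=49; [36,48) fires=3
i=10 t=53 v=6: → [48,60); WM=52
i=11 t=70 v=7: → [60,72); WM=69; [48,60) fires=1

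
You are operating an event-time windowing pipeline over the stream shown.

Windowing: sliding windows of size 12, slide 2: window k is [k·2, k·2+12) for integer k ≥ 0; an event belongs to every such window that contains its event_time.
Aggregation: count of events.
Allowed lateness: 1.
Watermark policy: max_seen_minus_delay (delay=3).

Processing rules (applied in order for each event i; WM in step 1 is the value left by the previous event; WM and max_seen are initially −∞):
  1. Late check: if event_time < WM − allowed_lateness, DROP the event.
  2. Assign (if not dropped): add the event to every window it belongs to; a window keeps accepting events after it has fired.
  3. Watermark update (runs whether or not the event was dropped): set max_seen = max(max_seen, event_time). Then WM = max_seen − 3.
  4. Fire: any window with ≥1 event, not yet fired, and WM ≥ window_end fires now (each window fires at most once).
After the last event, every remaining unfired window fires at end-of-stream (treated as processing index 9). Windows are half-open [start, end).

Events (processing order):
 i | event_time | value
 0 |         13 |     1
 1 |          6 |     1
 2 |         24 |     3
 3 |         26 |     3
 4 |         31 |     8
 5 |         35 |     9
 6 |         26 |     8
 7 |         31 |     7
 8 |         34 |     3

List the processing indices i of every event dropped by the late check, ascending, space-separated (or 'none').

i=0 t=13 v=1: → [12,24),[10,22),[8,20),[6,18),[4,16),[2,14); WM=10
i=1 t=6 v=1: DROP (t<10-1); WM=10
i=2 t=24 v=3: → [24,36),[22,34),[20,32),[18,30),[16,28),[14,26); WM=21; [2,14) fires=1 [4,16) fires=1 [6,18) fires=1 [8,20) fires=1
i=3 t=26 v=3: → [26,38),[24,36),[22,34),[20,32),[18,30),[16,28); WM=23; [10,22) fires=1
i=4 t=31 v=8: → [30,42),[28,40),[26,38),[24,36),[22,34),[20,32); WM=28; [12,24) fires=1 [14,26) fires=1 [16,28) fires=2
i=5 t=35 v=9: → [34,46),[32,44),[30,42),[28,40),[26,38),[24,36); WM=32; [18,30) fires=2 [20,32) fires=3
i=6 t=26 v=8: DROP (t<32-1); WM=32
i=7 t=31 v=7: → [30,42),[28,40),[26,38),[24,36),[22,34),[20,32); WM=32
i=8 t=34 v=3: → [34,46),[32,44),[30,42),[28,40),[26,38),[24,36); WM=32

1 6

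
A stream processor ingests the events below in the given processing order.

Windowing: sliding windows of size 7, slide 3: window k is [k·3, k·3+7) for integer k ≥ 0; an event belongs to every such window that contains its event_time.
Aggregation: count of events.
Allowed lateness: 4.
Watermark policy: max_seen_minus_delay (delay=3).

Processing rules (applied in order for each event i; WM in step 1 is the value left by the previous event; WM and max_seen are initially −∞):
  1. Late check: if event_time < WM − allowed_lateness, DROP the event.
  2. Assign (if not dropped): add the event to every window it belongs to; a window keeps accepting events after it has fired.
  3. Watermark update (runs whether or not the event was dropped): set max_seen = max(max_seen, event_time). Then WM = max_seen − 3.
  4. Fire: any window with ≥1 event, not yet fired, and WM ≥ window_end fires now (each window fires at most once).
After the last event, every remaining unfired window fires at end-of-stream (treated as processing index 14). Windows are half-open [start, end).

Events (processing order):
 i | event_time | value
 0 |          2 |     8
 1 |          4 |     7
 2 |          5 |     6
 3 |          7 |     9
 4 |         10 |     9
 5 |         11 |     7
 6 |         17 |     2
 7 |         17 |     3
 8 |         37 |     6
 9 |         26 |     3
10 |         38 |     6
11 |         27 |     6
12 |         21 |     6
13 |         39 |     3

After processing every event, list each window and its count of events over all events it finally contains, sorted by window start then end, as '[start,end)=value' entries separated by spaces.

[0,7)=3 [3,10)=3 [6,13)=3 [9,16)=2 [12,19)=2 [15,22)=2 [33,40)=3 [36,43)=3 [39,46)=1

i=0 t=2 v=8: → [0,7); WM=-1
i=1 t=4 v=7: → [3,10),[0,7); WM=1
i=2 t=5 v=6: → [3,10),[0,7); WM=2
i=3 t=7 v=9: → [6,13),[3,10); WM=4
i=4 t=10 v=9: → [9,16),[6,13); WM=7; [0,7) fires=3
i=5 t=11 v=7: → [9,16),[6,13); WM=8
i=6 t=17 v=2: → [15,22),[12,19); WM=14; [3,10) fires=3 [6,13) fires=3
i=7 t=17 v=3: → [15,22),[12,19); WM=14
i=8 t=37 v=6: → [36,43),[33,40); WM=34; [9,16) fires=2 [12,19) fires=2 [15,22) fires=2
i=9 t=26 v=3: DROP (t<34-4); WM=34
i=10 t=38 v=6: → [36,43),[33,40); WM=35
i=11 t=27 v=6: DROP (t<35-4); WM=35
i=12 t=21 v=6: DROP (t<35-4); WM=35
i=13 t=39 v=3: → [39,46),[36,43),[33,40); WM=36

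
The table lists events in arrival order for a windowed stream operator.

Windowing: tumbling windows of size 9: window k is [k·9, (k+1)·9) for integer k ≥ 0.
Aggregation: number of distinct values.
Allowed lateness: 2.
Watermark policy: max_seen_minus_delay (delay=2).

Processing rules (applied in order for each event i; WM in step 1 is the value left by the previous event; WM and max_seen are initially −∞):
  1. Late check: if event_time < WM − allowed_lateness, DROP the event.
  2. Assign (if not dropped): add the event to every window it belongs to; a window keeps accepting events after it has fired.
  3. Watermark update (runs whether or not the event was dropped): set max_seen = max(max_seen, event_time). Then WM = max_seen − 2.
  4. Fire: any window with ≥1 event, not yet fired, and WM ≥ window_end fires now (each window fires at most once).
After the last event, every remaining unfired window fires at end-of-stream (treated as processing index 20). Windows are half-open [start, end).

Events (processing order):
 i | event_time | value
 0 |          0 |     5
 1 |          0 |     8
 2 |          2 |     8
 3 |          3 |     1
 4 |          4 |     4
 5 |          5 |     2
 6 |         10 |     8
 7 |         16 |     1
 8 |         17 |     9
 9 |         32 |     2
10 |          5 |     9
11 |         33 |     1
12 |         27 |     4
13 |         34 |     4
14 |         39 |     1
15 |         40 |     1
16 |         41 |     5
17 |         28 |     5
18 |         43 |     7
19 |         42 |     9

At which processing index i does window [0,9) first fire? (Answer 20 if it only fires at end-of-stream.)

i=0 t=0 v=5: → [0,9); WM=-2
i=1 t=0 v=8: → [0,9); WM=-2
i=2 t=2 v=8: → [0,9); WM=0
i=3 t=3 v=1: → [0,9); WM=1
i=4 t=4 v=4: → [0,9); WM=2
i=5 t=5 v=2: → [0,9); WM=3
i=6 t=10 v=8: → [9,18); WM=8
i=7 t=16 v=1: → [9,18); WM=14; [0,9) fires=5
i=8 t=17 v=9: → [9,18); WM=15
i=9 t=32 v=2: → [27,36); WM=30; [9,18) fires=3
i=10 t=5 v=9: DROP (t<30-2); WM=30
i=11 t=33 v=1: → [27,36); WM=31
i=12 t=27 v=4: DROP (t<31-2); WM=31
i=13 t=34 v=4: → [27,36); WM=32
i=14 t=39 v=1: → [36,45); WM=37; [27,36) fires=3
i=15 t=40 v=1: → [36,45); WM=38
i=16 t=41 v=5: → [36,45); WM=39
i=17 t=28 v=5: DROP (t<39-2); WM=39
i=18 t=43 v=7: → [36,45); WM=41
i=19 t=42 v=9: → [36,45); WM=41

7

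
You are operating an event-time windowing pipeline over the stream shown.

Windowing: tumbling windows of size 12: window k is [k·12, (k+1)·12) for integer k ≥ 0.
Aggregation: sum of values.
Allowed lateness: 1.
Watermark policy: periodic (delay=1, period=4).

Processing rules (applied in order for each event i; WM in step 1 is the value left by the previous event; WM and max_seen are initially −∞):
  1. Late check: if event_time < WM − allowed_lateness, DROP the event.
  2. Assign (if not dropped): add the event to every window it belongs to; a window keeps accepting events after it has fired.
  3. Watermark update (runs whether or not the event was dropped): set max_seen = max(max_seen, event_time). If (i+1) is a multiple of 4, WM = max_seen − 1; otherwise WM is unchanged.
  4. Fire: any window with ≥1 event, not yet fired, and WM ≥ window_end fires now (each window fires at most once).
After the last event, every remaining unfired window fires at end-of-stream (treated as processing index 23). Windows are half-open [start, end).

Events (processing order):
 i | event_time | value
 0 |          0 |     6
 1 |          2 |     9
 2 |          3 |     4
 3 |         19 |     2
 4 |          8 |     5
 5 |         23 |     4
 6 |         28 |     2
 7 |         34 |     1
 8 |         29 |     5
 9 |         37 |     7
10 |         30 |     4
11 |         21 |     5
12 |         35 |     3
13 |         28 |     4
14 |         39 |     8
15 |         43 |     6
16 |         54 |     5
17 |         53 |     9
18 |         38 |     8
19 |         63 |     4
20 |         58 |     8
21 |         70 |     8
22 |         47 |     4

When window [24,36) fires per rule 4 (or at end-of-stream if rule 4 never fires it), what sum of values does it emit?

3

i=0 t=0 v=6: → [0,12); WM=−∞
i=1 t=2 v=9: → [0,12); WM=−∞
i=2 t=3 v=4: → [0,12); WM=−∞
i=3 t=19 v=2: → [12,24); WM=18; [0,12) fires=19
i=4 t=8 v=5: DROP (t<18-1); WM=18
i=5 t=23 v=4: → [12,24); WM=18
i=6 t=28 v=2: → [24,36); WM=18
i=7 t=34 v=1: → [24,36); WM=33; [12,24) fires=6
i=8 t=29 v=5: DROP (t<33-1); WM=33
i=9 t=37 v=7: → [36,48); WM=33
i=10 t=30 v=4: DROP (t<33-1); WM=33
i=11 t=21 v=5: DROP (t<33-1); WM=36; [24,36) fires=3
i=12 t=35 v=3: → [24,36); WM=36
i=13 t=28 v=4: DROP (t<36-1); WM=36
i=14 t=39 v=8: → [36,48); WM=36
i=15 t=43 v=6: → [36,48); WM=42
i=16 t=54 v=5: → [48,60); WM=42
i=17 t=53 v=9: → [48,60); WM=42
i=18 t=38 v=8: DROP (t<42-1); WM=42
i=19 t=63 v=4: → [60,72); WM=62; [36,48) fires=21 [48,60) fires=14
i=20 t=58 v=8: DROP (t<62-1); WM=62
i=21 t=70 v=8: → [60,72); WM=62
i=22 t=47 v=4: DROP (t<62-1); WM=62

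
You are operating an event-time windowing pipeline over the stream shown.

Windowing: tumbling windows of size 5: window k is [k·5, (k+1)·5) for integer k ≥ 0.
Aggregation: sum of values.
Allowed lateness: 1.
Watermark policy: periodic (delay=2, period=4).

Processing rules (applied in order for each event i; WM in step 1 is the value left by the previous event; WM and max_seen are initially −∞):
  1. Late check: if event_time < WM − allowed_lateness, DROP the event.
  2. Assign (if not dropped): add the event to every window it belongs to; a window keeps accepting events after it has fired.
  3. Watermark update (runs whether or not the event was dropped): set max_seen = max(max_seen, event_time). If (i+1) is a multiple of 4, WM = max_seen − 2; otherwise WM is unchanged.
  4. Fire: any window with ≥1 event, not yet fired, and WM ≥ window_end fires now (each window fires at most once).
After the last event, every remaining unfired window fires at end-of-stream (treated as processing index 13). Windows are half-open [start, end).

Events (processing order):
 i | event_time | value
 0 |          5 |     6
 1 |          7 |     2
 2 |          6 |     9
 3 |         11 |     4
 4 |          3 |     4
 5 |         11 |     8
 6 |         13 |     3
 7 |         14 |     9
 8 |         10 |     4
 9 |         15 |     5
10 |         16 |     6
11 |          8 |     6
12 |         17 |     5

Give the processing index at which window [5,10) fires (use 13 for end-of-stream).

i=0 t=5 v=6: → [5,10); WM=−∞
i=1 t=7 v=2: → [5,10); WM=−∞
i=2 t=6 v=9: → [5,10); WM=−∞
i=3 t=11 v=4: → [10,15); WM=9
i=4 t=3 v=4: DROP (t<9-1); WM=9
i=5 t=11 v=8: → [10,15); WM=9
i=6 t=13 v=3: → [10,15); WM=9
i=7 t=14 v=9: → [10,15); WM=12; [5,10) fires=17
i=8 t=10 v=4: DROP (t<12-1); WM=12
i=9 t=15 v=5: → [15,20); WM=12
i=10 t=16 v=6: → [15,20); WM=12
i=11 t=8 v=6: DROP (t<12-1); WM=14
i=12 t=17 v=5: → [15,20); WM=14

7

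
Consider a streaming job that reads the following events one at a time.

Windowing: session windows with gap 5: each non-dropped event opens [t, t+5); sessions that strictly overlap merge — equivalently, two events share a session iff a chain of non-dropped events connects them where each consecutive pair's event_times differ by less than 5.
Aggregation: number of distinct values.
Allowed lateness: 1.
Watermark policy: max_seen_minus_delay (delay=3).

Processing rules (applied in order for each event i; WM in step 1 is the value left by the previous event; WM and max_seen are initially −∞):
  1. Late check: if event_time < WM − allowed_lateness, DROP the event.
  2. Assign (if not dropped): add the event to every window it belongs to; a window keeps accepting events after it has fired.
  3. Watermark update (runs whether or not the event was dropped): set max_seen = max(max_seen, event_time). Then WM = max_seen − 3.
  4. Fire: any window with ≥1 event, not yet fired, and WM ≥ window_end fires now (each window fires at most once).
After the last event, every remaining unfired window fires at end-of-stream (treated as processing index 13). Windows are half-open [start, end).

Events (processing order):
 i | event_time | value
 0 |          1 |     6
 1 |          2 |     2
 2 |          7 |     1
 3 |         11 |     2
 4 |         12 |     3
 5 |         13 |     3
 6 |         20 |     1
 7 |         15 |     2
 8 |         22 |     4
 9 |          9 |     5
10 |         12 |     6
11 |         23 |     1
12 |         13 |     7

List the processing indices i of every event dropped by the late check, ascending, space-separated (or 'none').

i=0 t=1 v=6: → [1,6); WM=-2
i=1 t=2 v=2: → [1,7); WM=-1
i=2 t=7 v=1: → [7,12); WM=4
i=3 t=11 v=2: → [7,16); WM=8
i=4 t=12 v=3: → [7,17); WM=9
i=5 t=13 v=3: → [7,18); WM=10
i=6 t=20 v=1: → [20,25); WM=17
i=7 t=15 v=2: DROP (t<17-1); WM=17
i=8 t=22 v=4: → [20,27); WM=19
i=9 t=9 v=5: DROP (t<19-1); WM=19
i=10 t=12 v=6: DROP (t<19-1); WM=19
i=11 t=23 v=1: → [20,28); WM=20
i=12 t=13 v=7: DROP (t<20-1); WM=20

7 9 10 12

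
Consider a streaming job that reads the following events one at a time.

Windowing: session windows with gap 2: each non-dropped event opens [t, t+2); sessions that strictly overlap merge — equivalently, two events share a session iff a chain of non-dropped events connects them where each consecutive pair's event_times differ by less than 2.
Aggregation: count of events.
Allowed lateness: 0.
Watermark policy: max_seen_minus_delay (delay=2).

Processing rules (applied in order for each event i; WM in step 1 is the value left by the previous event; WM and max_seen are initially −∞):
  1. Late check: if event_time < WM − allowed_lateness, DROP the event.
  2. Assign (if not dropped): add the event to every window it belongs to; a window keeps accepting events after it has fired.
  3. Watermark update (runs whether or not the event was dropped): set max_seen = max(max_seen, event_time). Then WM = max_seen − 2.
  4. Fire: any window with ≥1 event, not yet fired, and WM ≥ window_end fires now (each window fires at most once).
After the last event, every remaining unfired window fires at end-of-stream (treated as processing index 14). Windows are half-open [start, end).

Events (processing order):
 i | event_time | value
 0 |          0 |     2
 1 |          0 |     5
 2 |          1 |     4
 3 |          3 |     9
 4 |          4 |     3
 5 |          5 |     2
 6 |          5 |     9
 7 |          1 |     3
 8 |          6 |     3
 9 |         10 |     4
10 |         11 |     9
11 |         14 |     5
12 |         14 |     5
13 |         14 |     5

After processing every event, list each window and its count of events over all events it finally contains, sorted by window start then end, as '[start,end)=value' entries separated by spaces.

[0,3)=3 [3,8)=5 [10,13)=2 [14,16)=3

i=0 t=0 v=2: → [0,2); WM=-2
i=1 t=0 v=5: → [0,2); WM=-2
i=2 t=1 v=4: → [0,3); WM=-1
i=3 t=3 v=9: → [3,5); WM=1
i=4 t=4 v=3: → [3,6); WM=2
i=5 t=5 v=2: → [3,7); WM=3
i=6 t=5 v=9: → [3,7); WM=3
i=7 t=1 v=3: DROP (t<3-0); WM=3
i=8 t=6 v=3: → [3,8); WM=4
i=9 t=10 v=4: → [10,12); WM=8
i=10 t=11 v=9: → [10,13); WM=9
i=11 t=14 v=5: → [14,16); WM=12
i=12 t=14 v=5: → [14,16); WM=12
i=13 t=14 v=5: → [14,16); WM=12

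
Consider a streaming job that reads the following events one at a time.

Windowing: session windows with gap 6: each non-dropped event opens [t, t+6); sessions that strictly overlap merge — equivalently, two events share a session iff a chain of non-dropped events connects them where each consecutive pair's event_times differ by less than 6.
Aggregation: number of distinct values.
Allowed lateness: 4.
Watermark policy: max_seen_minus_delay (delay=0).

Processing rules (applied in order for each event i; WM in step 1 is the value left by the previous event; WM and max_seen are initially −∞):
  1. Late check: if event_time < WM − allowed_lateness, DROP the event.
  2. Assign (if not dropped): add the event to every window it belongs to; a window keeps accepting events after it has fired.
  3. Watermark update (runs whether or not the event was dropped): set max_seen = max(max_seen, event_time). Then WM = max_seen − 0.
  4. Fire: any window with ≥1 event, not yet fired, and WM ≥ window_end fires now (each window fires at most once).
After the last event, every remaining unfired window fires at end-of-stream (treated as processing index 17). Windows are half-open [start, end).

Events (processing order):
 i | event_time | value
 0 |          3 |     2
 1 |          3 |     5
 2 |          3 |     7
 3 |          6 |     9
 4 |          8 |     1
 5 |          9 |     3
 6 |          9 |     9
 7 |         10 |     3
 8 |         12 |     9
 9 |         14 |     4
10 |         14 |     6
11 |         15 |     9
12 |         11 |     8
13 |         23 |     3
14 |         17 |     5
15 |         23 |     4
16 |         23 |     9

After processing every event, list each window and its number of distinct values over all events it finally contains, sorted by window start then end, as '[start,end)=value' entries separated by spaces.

[3,21)=9 [23,29)=3

i=0 t=3 v=2: → [3,9); WM=3
i=1 t=3 v=5: → [3,9); WM=3
i=2 t=3 v=7: → [3,9); WM=3
i=3 t=6 v=9: → [3,12); WM=6
i=4 t=8 v=1: → [3,14); WM=8
i=5 t=9 v=3: → [3,15); WM=9
i=6 t=9 v=9: → [3,15); WM=9
i=7 t=10 v=3: → [3,16); WM=10
i=8 t=12 v=9: → [3,18); WM=12
i=9 t=14 v=4: → [3,20); WM=14
i=10 t=14 v=6: → [3,20); WM=14
i=11 t=15 v=9: → [3,21); WM=15
i=12 t=11 v=8: → [3,21); WM=15
i=13 t=23 v=3: → [23,29); WM=23
i=14 t=17 v=5: DROP (t<23-4); WM=23
i=15 t=23 v=4: → [23,29); WM=23
i=16 t=23 v=9: → [23,29); WM=23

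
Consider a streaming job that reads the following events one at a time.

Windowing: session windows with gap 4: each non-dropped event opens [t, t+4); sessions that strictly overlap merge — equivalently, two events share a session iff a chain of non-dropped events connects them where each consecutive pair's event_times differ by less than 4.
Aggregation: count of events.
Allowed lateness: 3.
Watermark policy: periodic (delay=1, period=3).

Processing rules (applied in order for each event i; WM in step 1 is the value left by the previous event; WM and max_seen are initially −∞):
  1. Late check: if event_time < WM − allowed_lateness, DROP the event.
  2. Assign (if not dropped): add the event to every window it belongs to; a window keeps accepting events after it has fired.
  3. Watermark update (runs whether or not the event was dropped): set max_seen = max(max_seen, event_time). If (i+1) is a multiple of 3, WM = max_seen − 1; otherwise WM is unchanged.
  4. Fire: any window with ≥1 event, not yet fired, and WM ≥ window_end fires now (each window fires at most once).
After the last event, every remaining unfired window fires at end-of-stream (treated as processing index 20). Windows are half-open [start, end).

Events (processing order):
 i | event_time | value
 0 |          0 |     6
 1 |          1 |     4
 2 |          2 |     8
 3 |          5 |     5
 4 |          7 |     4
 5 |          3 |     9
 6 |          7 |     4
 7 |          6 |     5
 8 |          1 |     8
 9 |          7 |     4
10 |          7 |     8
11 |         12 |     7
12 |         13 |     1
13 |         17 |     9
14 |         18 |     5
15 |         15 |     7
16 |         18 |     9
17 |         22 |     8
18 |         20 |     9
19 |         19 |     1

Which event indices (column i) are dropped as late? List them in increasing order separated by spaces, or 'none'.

8

i=0 t=0 v=6: → [0,4); WM=−∞
i=1 t=1 v=4: → [0,5); WM=−∞
i=2 t=2 v=8: → [0,6); WM=1
i=3 t=5 v=5: → [0,9); WM=1
i=4 t=7 v=4: → [0,11); WM=1
i=5 t=3 v=9: → [0,11); WM=6
i=6 t=7 v=4: → [0,11); WM=6
i=7 t=6 v=5: → [0,11); WM=6
i=8 t=1 v=8: DROP (t<6-3); WM=6
i=9 t=7 v=4: → [0,11); WM=6
i=10 t=7 v=8: → [0,11); WM=6
i=11 t=12 v=7: → [12,16); WM=11
i=12 t=13 v=1: → [12,17); WM=11
i=13 t=17 v=9: → [17,21); WM=11
i=14 t=18 v=5: → [17,22); WM=17
i=15 t=15 v=7: → [12,22); WM=17
i=16 t=18 v=9: → [12,22); WM=17
i=17 t=22 v=8: → [22,26); WM=21
i=18 t=20 v=9: → [12,26); WM=21
i=19 t=19 v=1: → [12,26); WM=21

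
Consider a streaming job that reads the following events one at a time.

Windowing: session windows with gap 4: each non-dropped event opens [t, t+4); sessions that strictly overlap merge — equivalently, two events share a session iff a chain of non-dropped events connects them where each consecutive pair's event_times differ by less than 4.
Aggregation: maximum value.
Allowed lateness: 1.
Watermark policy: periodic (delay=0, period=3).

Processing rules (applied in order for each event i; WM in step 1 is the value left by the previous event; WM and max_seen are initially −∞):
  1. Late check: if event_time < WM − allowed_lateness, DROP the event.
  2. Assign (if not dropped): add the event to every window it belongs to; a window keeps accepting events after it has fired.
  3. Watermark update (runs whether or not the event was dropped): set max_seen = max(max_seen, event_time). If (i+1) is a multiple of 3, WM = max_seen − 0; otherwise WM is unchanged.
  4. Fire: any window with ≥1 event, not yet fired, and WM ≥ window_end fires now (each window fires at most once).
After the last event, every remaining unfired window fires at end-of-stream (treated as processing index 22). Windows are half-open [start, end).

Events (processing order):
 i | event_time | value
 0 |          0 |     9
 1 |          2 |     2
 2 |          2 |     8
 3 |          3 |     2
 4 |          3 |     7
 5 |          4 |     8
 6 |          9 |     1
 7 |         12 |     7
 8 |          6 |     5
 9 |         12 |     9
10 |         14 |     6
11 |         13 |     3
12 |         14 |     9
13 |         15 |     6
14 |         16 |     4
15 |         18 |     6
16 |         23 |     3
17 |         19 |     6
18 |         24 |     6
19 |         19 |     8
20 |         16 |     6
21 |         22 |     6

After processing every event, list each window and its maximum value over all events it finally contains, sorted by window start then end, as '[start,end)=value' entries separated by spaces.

[0,23)=9 [23,28)=6

i=0 t=0 v=9: → [0,4); WM=−∞
i=1 t=2 v=2: → [0,6); WM=−∞
i=2 t=2 v=8: → [0,6); WM=2
i=3 t=3 v=2: → [0,7); WM=2
i=4 t=3 v=7: → [0,7); WM=2
i=5 t=4 v=8: → [0,8); WM=4
i=6 t=9 v=1: → [9,13); WM=4
i=7 t=12 v=7: → [9,16); WM=4
i=8 t=6 v=5: → [0,16); WM=12
i=9 t=12 v=9: → [0,16); WM=12
i=10 t=14 v=6: → [0,18); WM=12
i=11 t=13 v=3: → [0,18); WM=14
i=12 t=14 v=9: → [0,18); WM=14
i=13 t=15 v=6: → [0,19); WM=14
i=14 t=16 v=4: → [0,20); WM=16
i=15 t=18 v=6: → [0,22); WM=16
i=16 t=23 v=3: → [23,27); WM=16
i=17 t=19 v=6: → [0,23); WM=23
i=18 t=24 v=6: → [23,28); WM=23
i=19 t=19 v=8: DROP (t<23-1); WM=23
i=20 t=16 v=6: DROP (t<23-1); WM=24
i=21 t=22 v=6: DROP (t<24-1); WM=24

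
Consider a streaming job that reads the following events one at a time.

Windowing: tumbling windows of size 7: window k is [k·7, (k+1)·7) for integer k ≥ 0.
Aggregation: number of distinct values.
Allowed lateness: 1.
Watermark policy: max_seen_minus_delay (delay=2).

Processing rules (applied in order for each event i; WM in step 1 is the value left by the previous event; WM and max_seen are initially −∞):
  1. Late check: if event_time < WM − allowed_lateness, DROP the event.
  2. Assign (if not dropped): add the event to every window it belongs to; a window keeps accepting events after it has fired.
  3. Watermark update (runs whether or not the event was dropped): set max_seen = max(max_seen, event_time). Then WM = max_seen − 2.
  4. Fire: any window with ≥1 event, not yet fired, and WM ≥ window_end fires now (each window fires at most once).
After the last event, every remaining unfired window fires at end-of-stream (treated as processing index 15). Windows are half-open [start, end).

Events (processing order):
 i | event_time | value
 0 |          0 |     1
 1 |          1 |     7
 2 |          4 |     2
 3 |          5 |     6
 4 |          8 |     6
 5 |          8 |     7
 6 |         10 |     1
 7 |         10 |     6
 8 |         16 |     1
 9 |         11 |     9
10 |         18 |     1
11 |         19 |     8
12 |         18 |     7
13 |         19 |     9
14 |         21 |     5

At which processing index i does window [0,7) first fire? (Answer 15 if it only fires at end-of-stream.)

i=0 t=0 v=1: → [0,7); WM=-2
i=1 t=1 v=7: → [0,7); WM=-1
i=2 t=4 v=2: → [0,7); WM=2
i=3 t=5 v=6: → [0,7); WM=3
i=4 t=8 v=6: → [7,14); WM=6
i=5 t=8 v=7: → [7,14); WM=6
i=6 t=10 v=1: → [7,14); WM=8; [0,7) fires=4
i=7 t=10 v=6: → [7,14); WM=8
i=8 t=16 v=1: → [14,21); WM=14; [7,14) fires=3
i=9 t=11 v=9: DROP (t<14-1); WM=14
i=10 t=18 v=1: → [14,21); WM=16
i=11 t=19 v=8: → [14,21); WM=17
i=12 t=18 v=7: → [14,21); WM=17
i=13 t=19 v=9: → [14,21); WM=17
i=14 t=21 v=5: → [21,28); WM=19

6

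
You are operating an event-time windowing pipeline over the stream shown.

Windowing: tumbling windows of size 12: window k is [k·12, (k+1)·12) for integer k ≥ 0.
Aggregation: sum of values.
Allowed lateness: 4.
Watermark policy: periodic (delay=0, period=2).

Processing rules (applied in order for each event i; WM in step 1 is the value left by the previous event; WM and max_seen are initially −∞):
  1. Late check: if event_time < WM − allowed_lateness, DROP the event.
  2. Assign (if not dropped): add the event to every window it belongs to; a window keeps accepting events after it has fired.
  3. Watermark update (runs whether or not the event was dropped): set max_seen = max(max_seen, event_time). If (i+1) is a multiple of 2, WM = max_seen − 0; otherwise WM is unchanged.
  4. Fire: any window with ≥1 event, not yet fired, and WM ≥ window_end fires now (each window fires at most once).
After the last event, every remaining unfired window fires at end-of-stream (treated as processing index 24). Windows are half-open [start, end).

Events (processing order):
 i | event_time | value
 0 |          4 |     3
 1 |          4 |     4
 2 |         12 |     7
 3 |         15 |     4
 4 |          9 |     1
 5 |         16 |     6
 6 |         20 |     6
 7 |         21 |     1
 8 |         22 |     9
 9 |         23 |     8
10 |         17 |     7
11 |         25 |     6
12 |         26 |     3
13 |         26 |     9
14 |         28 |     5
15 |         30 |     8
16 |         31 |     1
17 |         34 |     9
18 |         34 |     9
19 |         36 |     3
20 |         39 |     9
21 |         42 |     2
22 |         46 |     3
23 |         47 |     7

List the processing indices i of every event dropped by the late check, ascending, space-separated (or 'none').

4 10

i=0 t=4 v=3: → [0,12); WM=−∞
i=1 t=4 v=4: → [0,12); WM=4
i=2 t=12 v=7: → [12,24); WM=4
i=3 t=15 v=4: → [12,24); WM=15; [0,12) fires=7
i=4 t=9 v=1: DROP (t<15-4); WM=15
i=5 t=16 v=6: → [12,24); WM=16
i=6 t=20 v=6: → [12,24); WM=16
i=7 t=21 v=1: → [12,24); WM=21
i=8 t=22 v=9: → [12,24); WM=21
i=9 t=23 v=8: → [12,24); WM=23
i=10 t=17 v=7: DROP (t<23-4); WM=23
i=11 t=25 v=6: → [24,36); WM=25; [12,24) fires=41
i=12 t=26 v=3: → [24,36); WM=25
i=13 t=26 v=9: → [24,36); WM=26
i=14 t=28 v=5: → [24,36); WM=26
i=15 t=30 v=8: → [24,36); WM=30
i=16 t=31 v=1: → [24,36); WM=30
i=17 t=34 v=9: → [24,36); WM=34
i=18 t=34 v=9: → [24,36); WM=34
i=19 t=36 v=3: → [36,48); WM=36; [24,36) fires=50
i=20 t=39 v=9: → [36,48); WM=36
i=21 t=42 v=2: → [36,48); WM=42
i=22 t=46 v=3: → [36,48); WM=42
i=23 t=47 v=7: → [36,48); WM=47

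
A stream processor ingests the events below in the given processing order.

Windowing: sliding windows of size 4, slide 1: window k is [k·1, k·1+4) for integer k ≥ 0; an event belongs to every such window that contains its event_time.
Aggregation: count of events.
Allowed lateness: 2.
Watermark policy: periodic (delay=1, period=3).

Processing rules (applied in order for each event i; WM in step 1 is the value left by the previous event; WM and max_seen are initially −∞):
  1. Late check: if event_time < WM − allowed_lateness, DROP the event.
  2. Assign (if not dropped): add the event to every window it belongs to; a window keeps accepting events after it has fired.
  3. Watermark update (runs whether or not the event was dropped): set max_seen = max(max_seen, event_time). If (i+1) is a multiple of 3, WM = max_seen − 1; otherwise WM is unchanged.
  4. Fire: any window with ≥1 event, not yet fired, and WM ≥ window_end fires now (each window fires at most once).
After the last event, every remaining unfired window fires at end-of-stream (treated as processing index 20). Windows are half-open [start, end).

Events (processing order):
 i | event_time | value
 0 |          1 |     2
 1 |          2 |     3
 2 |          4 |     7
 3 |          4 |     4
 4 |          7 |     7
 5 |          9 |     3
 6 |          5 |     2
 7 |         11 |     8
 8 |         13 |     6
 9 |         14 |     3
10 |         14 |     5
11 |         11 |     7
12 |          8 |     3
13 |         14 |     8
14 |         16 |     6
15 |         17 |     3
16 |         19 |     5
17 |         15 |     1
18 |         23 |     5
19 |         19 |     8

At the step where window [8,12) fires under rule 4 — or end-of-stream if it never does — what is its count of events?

2

i=0 t=1 v=2: → [1,5),[0,4); WM=−∞
i=1 t=2 v=3: → [2,6),[1,5),[0,4); WM=−∞
i=2 t=4 v=7: → [4,8),[3,7),[2,6),[1,5); WM=3
i=3 t=4 v=4: → [4,8),[3,7),[2,6),[1,5); WM=3
i=4 t=7 v=7: → [7,11),[6,10),[5,9),[4,8); WM=3
i=5 t=9 v=3: → [9,13),[8,12),[7,11),[6,10); WM=8; [0,4) fires=2 [1,5) fires=4 [2,6) fires=3 [3,7) fires=2 [4,8) fires=3
i=6 t=5 v=2: DROP (t<8-2); WM=8
i=7 t=11 v=8: → [11,15),[10,14),[9,13),[8,12); WM=8
i=8 t=13 v=6: → [13,17),[12,16),[11,15),[10,14); WM=12; [5,9) fires=1 [6,10) fires=2 [7,11) fires=2 [8,12) fires=2
i=9 t=14 v=3: → [14,18),[13,17),[12,16),[11,15); WM=12
i=10 t=14 v=5: → [14,18),[13,17),[12,16),[11,15); WM=12
i=11 t=11 v=7: → [11,15),[10,14),[9,13),[8,12); WM=13; [9,13) fires=3
i=12 t=8 v=3: DROP (t<13-2); WM=13
i=13 t=14 v=8: → [14,18),[13,17),[12,16),[11,15); WM=13
i=14 t=16 v=6: → [16,20),[15,19),[14,18),[13,17); WM=15; [10,14) fires=3 [11,15) fires=6
i=15 t=17 v=3: → [17,21),[16,20),[15,19),[14,18); WM=15
i=16 t=19 v=5: → [19,23),[18,22),[17,21),[16,20); WM=15
i=17 t=15 v=1: → [15,19),[14,18),[13,17),[12,16); WM=18; [12,16) fires=5 [13,17) fires=6 [14,18) fires=6
i=18 t=23 v=5: → [23,27),[22,26),[21,25),[20,24); WM=18
i=19 t=19 v=8: → [19,23),[18,22),[17,21),[16,20); WM=18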